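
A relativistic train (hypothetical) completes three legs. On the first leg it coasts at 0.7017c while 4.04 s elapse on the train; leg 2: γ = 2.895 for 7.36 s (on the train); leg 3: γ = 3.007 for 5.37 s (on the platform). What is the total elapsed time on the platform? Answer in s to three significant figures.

Leg 1: γ = 1/√(1 − 0.7017²) = 1/√0.5076 = 1.404; Δt_1 = 1.404 × 4.04 = 5.670 s.
Leg 2: γ = 2.895; Δt_2 = 2.895 × 7.36 = 21.31 s.
Leg 3: 5.37 s is already measured on the platform.
Total: 5.670 + 21.31 + 5.370 s.

Δt = 32.3 s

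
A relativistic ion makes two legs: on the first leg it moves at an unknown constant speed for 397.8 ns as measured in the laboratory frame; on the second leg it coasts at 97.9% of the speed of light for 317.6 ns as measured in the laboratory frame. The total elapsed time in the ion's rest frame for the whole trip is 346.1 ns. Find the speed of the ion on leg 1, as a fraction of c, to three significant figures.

Leg 1: speed unknown; τ_1 = 397.8/γ_1.
Leg 2: β = 0.979; γ = 1/√(1 − 0.979²) = 1/√0.04156 = 4.905; τ_2 = 317.6/4.905 = 64.75 ns.
Total proper time: τ_1 + 64.75 = 346.1, so τ_1 = 346.1 − 64.75 = 281.4 ns.
γ_1 = 397.8/281.4 = 1.414; β = √(1 − 1/γ²) = √0.4998.

β = 0.707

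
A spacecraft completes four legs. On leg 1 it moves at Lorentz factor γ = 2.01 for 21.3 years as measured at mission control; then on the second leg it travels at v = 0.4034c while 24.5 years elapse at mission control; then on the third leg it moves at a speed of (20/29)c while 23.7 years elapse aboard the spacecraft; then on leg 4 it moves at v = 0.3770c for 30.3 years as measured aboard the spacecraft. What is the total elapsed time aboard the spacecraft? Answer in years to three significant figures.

τ = 87.0 years

Leg 1: γ = 2.01; τ_1 = 21.3/2.010 = 10.60 years.
Leg 2: γ = 1/√(1 − 0.4034²) = 1/√0.8373 = 1.093; τ_2 = 24.5/1.093 = 22.42 years.
Leg 3: 23.7 years is already measured aboard the spacecraft.
Leg 4: 30.3 years is already measured aboard the spacecraft.
Total: 10.60 + 22.42 + 23.70 + 30.30 years.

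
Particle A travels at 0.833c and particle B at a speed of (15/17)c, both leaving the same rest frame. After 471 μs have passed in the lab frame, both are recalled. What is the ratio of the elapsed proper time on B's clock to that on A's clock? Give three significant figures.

τ_B/τ_A = 0.851

A: γ = 1/√(1 − 0.833²) = 1/√0.3061 = 1.807. B: γ = 1/√(1 − (15/17)²) = 17/8 = 2.125.
τ_A/τ_B = γ_B/γ_A = 2.125/1.807 = 1.176, so τ_B/τ_A = 0.8506.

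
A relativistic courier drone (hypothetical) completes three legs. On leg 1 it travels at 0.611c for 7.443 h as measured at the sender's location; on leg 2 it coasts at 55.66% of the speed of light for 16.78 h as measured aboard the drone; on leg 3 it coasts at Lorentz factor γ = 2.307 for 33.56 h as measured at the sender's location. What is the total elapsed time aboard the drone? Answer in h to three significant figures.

Leg 1: γ = 1/√(1 − 0.611²) = 1/√0.6267 = 1.263; τ_1 = 7.443/1.263 = 5.892 h.
Leg 2: 16.78 h is already measured aboard the drone.
Leg 3: γ = 2.307; τ_3 = 33.56/2.307 = 14.55 h.
Total: 5.892 + 16.78 + 14.55 h.

τ = 37.2 h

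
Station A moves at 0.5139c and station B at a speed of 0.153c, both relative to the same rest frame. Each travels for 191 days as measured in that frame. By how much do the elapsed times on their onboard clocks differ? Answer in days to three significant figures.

|τ_A − τ_B| = 24.9 days

A: γ = 1/√(1 − 0.5139²) = 1/√0.7359 = 1.166; τ_A = 191/1.166 = 163.8 days.
B: γ = 1/√(1 − 0.153²) = 1/√0.9766 = 1.012; τ_B = 191/1.012 = 188.8 days.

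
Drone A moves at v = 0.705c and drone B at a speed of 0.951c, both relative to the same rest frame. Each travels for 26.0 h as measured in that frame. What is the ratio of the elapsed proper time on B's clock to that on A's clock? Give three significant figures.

τ_B/τ_A = 0.436

A: γ = 1/√(1 − 0.705²) = 1/√0.5030 = 1.410. B: γ = 1/√(1 − 0.951²) = 1/√0.09560 = 3.234.
τ_A/τ_B = γ_B/γ_A = 3.234/1.410 = 2.294, so τ_B/τ_A = 0.4360.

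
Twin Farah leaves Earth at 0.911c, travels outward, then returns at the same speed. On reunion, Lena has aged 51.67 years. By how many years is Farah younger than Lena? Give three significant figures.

Δt − τ = 30.4 years

γ = 1/√(1 − 0.911²) = 1/√0.1701 = 2.425
Farah's elapsed proper time: τ = 51.67/2.425 = 21.31 years.
Age gap = Δt − τ = 51.67 − 21.31 years.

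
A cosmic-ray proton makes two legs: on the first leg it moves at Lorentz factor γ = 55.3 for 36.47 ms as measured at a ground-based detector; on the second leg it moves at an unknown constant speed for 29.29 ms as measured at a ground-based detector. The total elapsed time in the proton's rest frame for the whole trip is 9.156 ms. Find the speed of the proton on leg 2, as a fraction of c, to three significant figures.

β = 0.957

Leg 1: γ = 55.3; τ_1 = 36.47/55.30 = 0.6595 ms.
Leg 2: speed unknown; τ_2 = 29.29/γ_2.
Total proper time: 0.6595 + τ_2 = 9.156, so τ_2 = 9.156 − 0.6595 = 8.497 ms.
γ_2 = 29.29/8.497 = 3.447; β = √(1 − 1/γ²) = √0.9159.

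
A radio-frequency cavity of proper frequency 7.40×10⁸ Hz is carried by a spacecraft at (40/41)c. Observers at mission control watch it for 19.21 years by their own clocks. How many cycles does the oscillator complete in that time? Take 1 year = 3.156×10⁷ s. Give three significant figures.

γ = 1/√(1 − (40/41)²) = 41/9 ≈ 4.556
During 19.21 years of lab time, the oscillator's proper time advances by τ = Δt/γ = 19.21/4.556 = 4.217 years = 1.331×10⁸ s.
N = f × τ = 7.40×10⁸ × 1.331×10⁸ = 9.848×10¹⁶.

N = 9.85×10¹⁶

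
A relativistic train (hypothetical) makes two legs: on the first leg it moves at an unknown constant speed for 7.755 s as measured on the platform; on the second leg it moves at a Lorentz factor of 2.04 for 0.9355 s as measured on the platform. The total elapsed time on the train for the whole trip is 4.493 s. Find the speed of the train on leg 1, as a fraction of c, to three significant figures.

Leg 1: speed unknown; τ_1 = 7.755/γ_1.
Leg 2: γ = 2.04; τ_2 = 0.9355/2.040 = 0.4586 s.
Total proper time: τ_1 + 0.4586 = 4.493, so τ_1 = 4.493 − 0.4586 = 4.034 s.
γ_1 = 7.755/4.034 = 1.922; β = √(1 − 1/γ²) = √0.7294.

β = 0.854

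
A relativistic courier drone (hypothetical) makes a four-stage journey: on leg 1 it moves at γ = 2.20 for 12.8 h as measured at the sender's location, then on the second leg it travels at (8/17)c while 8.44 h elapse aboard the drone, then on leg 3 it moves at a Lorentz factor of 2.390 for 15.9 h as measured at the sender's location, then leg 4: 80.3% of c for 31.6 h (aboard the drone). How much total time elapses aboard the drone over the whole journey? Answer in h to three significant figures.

τ = 52.5 h

Leg 1: γ = 2.20; τ_1 = 12.8/2.200 = 5.818 h.
Leg 2: 8.44 h is already measured aboard the drone.
Leg 3: γ = 2.390; τ_3 = 15.9/2.390 = 6.653 h.
Leg 4: 31.6 h is already measured aboard the drone.
Total: 5.818 + 8.440 + 6.653 + 31.60 h.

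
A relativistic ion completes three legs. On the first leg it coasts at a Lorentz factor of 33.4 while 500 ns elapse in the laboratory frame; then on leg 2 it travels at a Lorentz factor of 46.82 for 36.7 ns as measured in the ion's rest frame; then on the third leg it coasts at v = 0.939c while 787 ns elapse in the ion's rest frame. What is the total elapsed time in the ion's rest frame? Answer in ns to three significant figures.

τ = 839 ns

Leg 1: γ = 33.4; τ_1 = 500/33.40 = 14.97 ns.
Leg 2: 36.7 ns is already measured in the ion's rest frame.
Leg 3: 787 ns is already measured in the ion's rest frame.
Total: 14.97 + 36.70 + 787.0 ns.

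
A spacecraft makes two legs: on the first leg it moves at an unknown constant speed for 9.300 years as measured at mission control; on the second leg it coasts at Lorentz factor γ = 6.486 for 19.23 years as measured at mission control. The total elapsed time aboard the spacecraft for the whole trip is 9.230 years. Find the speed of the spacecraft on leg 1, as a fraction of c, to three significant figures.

β = 0.739

Leg 1: speed unknown; τ_1 = 9.300/γ_1.
Leg 2: γ = 6.486; τ_2 = 19.23/6.486 = 2.965 years.
Total proper time: τ_1 + 2.965 = 9.230, so τ_1 = 9.230 − 2.965 = 6.265 years.
γ_1 = 9.300/6.265 = 1.484; β = √(1 − 1/γ²) = √0.5462.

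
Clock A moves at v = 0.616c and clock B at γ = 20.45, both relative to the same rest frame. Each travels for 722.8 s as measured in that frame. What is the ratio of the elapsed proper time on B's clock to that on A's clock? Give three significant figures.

A: γ = 1/√(1 − 0.616²) = 1/√0.6205 = 1.269. B: γ = 20.45.
τ_A/τ_B = γ_B/γ_A = 20.45/1.269 = 16.11, so τ_B/τ_A = 0.06208.

τ_B/τ_A = 0.0621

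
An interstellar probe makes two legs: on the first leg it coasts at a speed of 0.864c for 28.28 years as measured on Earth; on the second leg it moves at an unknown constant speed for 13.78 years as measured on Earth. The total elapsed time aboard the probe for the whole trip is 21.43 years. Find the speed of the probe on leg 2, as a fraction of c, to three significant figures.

β = 0.853

Leg 1: γ = 1/√(1 − 0.864²) = 1/√0.2535 = 1.986; τ_1 = 28.28/1.986 = 14.24 years.
Leg 2: speed unknown; τ_2 = 13.78/γ_2.
Total proper time: 14.24 + τ_2 = 21.43, so τ_2 = 21.43 − 14.24 = 7.191 years.
γ_2 = 13.78/7.191 = 1.916; β = √(1 − 1/γ²) = √0.7277.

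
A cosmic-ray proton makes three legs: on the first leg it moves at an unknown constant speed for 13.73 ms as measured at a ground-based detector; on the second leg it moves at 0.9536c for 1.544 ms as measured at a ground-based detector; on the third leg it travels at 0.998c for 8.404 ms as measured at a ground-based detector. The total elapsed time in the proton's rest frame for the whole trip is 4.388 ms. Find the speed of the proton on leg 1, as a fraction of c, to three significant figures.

β = 0.969

Leg 1: speed unknown; τ_1 = 13.73/γ_1.
Leg 2: γ = 1/√(1 − 0.9536²) = 1/√0.09065 = 3.321; τ_2 = 1.544/3.321 = 0.4649 ms.
Leg 3: γ = 1/√(1 − 0.998²) = 1/√0.003996 = 15.82; τ_3 = 8.404/15.82 = 0.5312 ms.
Total proper time: τ_1 + 0.4649 + 0.5312 = 4.388, so τ_1 = 4.388 − 0.9961 = 3.392 ms.
γ_1 = 13.73/3.392 = 4.048; β = √(1 − 1/γ²) = √0.9390.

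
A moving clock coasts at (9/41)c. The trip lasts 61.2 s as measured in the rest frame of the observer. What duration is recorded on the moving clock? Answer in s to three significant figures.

γ = 1/√(1 − (9/41)²) = 41/40 = 1.025
The interval measured in the rest frame of the observer is the dilated one; the clock on the moving clock measures the proper time τ = Δt/γ = 61.2/1.025 s.

τ = 59.7 s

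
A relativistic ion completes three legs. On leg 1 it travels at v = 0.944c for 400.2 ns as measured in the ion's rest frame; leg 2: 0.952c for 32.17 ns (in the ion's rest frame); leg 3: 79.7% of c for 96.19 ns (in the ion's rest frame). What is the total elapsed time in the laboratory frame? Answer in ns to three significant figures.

Leg 1: γ = 1/√(1 − 0.944²) = 1/√0.1089 = 3.031; Δt_1 = 3.031 × 400.2 = 1213 ns.
Leg 2: γ = 1/√(1 − 0.952²) = 1/√0.09370 = 3.267; Δt_2 = 3.267 × 32.17 = 105.1 ns.
Leg 3: β = 0.797; γ = 1/√(1 − 0.797²) = 1/√0.3648 = 1.656; Δt_3 = 1.656 × 96.19 = 159.3 ns.
Total: 1213 + 105.1 + 159.3 ns.

Δt = 1480 ns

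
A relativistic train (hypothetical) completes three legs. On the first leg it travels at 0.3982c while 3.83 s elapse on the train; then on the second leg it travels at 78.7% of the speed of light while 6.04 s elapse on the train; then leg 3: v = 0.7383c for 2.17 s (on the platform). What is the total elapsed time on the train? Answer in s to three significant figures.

τ = 11.3 s

Leg 1: 3.83 s is already measured on the train.
Leg 2: 6.04 s is already measured on the train.
Leg 3: γ = 1/√(1 − 0.7383²) = 1/√0.4549 = 1.483; τ_3 = 2.17/1.483 = 1.464 s.
Total: 3.830 + 6.040 + 1.464 s.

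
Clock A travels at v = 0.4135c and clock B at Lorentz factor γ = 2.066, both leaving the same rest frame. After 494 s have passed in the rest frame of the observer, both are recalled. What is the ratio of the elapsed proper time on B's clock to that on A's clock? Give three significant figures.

A: γ = 1/√(1 − 0.4135²) = 1/√0.8290 = 1.098. B: γ = 2.066.
τ_A/τ_B = γ_B/γ_A = 2.066/1.098 = 1.881, so τ_B/τ_A = 0.5316.

τ_B/τ_A = 0.532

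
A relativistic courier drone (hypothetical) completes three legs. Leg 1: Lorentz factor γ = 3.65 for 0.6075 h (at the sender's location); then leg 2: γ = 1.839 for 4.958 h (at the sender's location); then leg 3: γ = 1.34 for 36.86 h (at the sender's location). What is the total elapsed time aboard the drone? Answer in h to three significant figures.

τ = 30.4 h

Leg 1: γ = 3.65; τ_1 = 0.6075/3.650 = 0.1664 h.
Leg 2: γ = 1.839; τ_2 = 4.958/1.839 = 2.696 h.
Leg 3: γ = 1.34; τ_3 = 36.86/1.340 = 27.51 h.
Total: 0.1664 + 2.696 + 27.51 h.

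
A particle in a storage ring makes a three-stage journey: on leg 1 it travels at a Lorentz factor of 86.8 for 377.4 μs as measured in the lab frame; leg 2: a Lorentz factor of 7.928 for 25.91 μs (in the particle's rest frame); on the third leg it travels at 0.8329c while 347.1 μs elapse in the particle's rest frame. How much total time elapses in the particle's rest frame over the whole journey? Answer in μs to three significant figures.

Leg 1: γ = 86.8; τ_1 = 377.4/86.80 = 4.348 μs.
Leg 2: 25.91 μs is already measured in the particle's rest frame.
Leg 3: 347.1 μs is already measured in the particle's rest frame.
Total: 4.348 + 25.91 + 347.1 μs.

τ = 377 μs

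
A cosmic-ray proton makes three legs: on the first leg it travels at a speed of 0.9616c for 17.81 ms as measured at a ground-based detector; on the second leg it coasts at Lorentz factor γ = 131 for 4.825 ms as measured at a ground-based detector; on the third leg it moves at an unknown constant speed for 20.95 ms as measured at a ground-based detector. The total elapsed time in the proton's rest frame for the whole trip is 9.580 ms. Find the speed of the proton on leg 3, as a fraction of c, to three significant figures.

Leg 1: γ = 1/√(1 − 0.9616²) = 1/√0.07533 = 3.644; τ_1 = 17.81/3.644 = 4.888 ms.
Leg 2: γ = 131; τ_2 = 4.825/131.0 = 0.03683 ms.
Leg 3: speed unknown; τ_3 = 20.95/γ_3.
Total proper time: 4.888 + 0.03683 + τ_3 = 9.580, so τ_3 = 9.580 − 4.925 = 4.655 ms.
γ_3 = 20.95/4.655 = 4.500; β = √(1 − 1/γ²) = √0.9506.

β = 0.975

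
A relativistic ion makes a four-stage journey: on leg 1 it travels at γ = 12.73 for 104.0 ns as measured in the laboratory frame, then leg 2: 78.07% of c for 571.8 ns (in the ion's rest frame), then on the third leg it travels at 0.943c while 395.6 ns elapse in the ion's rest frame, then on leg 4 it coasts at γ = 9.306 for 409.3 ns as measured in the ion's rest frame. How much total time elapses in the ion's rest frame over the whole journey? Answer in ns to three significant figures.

τ = 1380 ns

Leg 1: γ = 12.73; τ_1 = 104.0/12.73 = 8.170 ns.
Leg 2: 571.8 ns is already measured in the ion's rest frame.
Leg 3: 395.6 ns is already measured in the ion's rest frame.
Leg 4: 409.3 ns is already measured in the ion's rest frame.
Total: 8.170 + 571.8 + 395.6 + 409.3 ns.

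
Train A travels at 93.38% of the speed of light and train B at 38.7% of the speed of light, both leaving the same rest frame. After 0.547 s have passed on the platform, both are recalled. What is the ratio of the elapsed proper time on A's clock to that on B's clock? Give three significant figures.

A: β = 0.9338; γ = 1/√(1 − 0.9338²) = 1/√0.1280 = 2.795. B: β = 0.387; γ = 1/√(1 − 0.387²) = 1/√0.8502 = 1.085.
τ_A/τ_B = γ_B/γ_A = 1.085/2.795 = 0.3880, so τ_A/τ_B = 0.3880.

τ_A/τ_B = 0.388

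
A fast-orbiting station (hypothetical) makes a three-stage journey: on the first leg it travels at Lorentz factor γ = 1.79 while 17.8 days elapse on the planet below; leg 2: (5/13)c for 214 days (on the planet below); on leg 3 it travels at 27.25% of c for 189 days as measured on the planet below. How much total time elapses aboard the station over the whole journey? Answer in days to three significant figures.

τ = 389 days

Leg 1: γ = 1.79; τ_1 = 17.8/1.790 = 9.944 days.
Leg 2: γ = 1/√(1 − (5/13)²) = 13/12 ≈ 1.083; τ_2 = 214/1.083 = 197.5 days.
Leg 3: β = 0.2725; γ = 1/√(1 − 0.2725²) = 1/√0.9257 = 1.039; τ_3 = 189/1.039 = 181.8 days.
Total: 9.944 + 197.5 + 181.8 days.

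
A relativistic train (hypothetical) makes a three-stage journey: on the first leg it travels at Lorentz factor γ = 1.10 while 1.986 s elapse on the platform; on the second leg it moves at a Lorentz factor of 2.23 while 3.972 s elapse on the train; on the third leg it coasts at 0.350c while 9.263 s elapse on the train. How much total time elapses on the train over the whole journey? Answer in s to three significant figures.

τ = 15.0 s

Leg 1: γ = 1.10; τ_1 = 1.986/1.100 = 1.805 s.
Leg 2: 3.972 s is already measured on the train.
Leg 3: 9.263 s is already measured on the train.
Total: 1.805 + 3.972 + 9.263 s.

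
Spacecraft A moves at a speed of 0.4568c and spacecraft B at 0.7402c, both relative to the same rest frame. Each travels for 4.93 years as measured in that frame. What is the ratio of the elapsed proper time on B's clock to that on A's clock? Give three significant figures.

τ_B/τ_A = 0.756

A: γ = 1/√(1 − 0.4568²) = 1/√0.7913 = 1.124. B: γ = 1/√(1 − 0.7402²) = 1/√0.4521 = 1.487.
τ_A/τ_B = γ_B/γ_A = 1.487/1.124 = 1.323, so τ_B/τ_A = 0.7559.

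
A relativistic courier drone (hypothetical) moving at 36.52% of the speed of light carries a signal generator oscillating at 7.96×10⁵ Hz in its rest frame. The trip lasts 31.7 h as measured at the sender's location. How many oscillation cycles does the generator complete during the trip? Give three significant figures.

N = 8.46×10¹⁰

β = 0.3652; γ = 1/√(1 − 0.3652²) = 1/√0.8666 = 1.074
The oscillator's own cycle count is N = f × τ where τ is the proper time aboard the drone. τ = Δt/γ = 31.7/1.074 = 29.51 h = 1.062×10⁵ s.
N = 7.96×10⁵ × 1.062×10⁵ = 8.457×10¹⁰.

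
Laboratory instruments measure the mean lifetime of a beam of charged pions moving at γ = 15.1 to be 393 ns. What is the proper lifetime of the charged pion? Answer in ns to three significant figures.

τ₀ = 26.0 ns

γ = 15.1
The lab-frame lifetime is the dilated interval; the proper lifetime is τ₀ = Δt/γ = 393/15.10 ns.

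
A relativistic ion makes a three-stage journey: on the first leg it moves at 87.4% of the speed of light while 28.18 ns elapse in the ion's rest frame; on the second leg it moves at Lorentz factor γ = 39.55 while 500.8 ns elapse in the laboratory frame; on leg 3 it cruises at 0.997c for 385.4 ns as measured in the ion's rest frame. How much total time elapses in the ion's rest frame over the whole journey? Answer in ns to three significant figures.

Leg 1: 28.18 ns is already measured in the ion's rest frame.
Leg 2: γ = 39.55; τ_2 = 500.8/39.55 = 12.66 ns.
Leg 3: 385.4 ns is already measured in the ion's rest frame.
Total: 28.18 + 12.66 + 385.4 ns.

τ = 426 ns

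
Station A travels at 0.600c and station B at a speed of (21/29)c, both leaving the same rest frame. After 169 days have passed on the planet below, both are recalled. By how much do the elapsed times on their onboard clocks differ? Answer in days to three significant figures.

|τ_A − τ_B| = 18.6 days

A: γ = 1/√(1 − 0.600²) = 5/4 = 1.250; τ_A = 169/1.250 = 135.2 days.
B: γ = 1/√(1 − (21/29)²) = 29/20 = 1.450; τ_B = 169/1.450 = 116.6 days.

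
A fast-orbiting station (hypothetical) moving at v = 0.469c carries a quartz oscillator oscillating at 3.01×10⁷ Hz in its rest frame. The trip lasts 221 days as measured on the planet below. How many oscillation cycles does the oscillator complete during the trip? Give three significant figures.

γ = 1/√(1 − 0.469²) = 1/√0.7800 = 1.132
The oscillator's own cycle count is N = f × τ where τ is the proper time aboard the station. τ = Δt/γ = 221/1.132 = 195.2 days = 1.686×10⁷ s.
N = 3.01×10⁷ × 1.686×10⁷ = 5.076×10¹⁴.

N = 5.08×10¹⁴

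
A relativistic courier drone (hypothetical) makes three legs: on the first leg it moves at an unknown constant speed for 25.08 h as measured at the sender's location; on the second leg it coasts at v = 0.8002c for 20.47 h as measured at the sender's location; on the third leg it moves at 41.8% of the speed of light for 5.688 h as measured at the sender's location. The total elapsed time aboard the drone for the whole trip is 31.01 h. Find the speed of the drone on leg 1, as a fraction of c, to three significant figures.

Leg 1: speed unknown; τ_1 = 25.08/γ_1.
Leg 2: γ = 1/√(1 − 0.8002²) = 1/√0.3597 = 1.667; τ_2 = 20.47/1.667 = 12.28 h.
Leg 3: β = 0.418; γ = 1/√(1 − 0.418²) = 1/√0.8253 = 1.101; τ_3 = 5.688/1.101 = 5.167 h.
Total proper time: τ_1 + 12.28 + 5.167 = 31.01, so τ_1 = 31.01 − 17.44 = 13.57 h.
γ_1 = 25.08/13.57 = 1.849; β = √(1 − 1/γ²) = √0.7074.

β = 0.841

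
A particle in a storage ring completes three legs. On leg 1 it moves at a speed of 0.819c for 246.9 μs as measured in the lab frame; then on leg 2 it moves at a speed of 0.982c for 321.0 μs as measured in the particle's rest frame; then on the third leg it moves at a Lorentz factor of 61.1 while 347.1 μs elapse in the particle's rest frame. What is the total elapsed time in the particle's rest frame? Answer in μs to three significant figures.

τ = 810 μs

Leg 1: γ = 1/√(1 − 0.819²) = 1/√0.3292 = 1.743; τ_1 = 246.9/1.743 = 141.7 μs.
Leg 2: 321.0 μs is already measured in the particle's rest frame.
Leg 3: 347.1 μs is already measured in the particle's rest frame.
Total: 141.7 + 321.0 + 347.1 μs.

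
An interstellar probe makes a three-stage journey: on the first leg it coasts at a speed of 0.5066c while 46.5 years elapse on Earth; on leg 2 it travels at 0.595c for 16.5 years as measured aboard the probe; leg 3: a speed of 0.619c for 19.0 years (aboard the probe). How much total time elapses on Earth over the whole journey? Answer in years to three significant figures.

Δt = 91.2 years

Leg 1: 46.5 years is already measured on Earth.
Leg 2: γ = 1/√(1 − 0.595²) = 1/√0.6460 = 1.244; Δt_2 = 1.244 × 16.5 = 20.53 years.
Leg 3: γ = 1/√(1 − 0.619²) = 1/√0.6168 = 1.273; Δt_3 = 1.273 × 19.0 = 24.19 years.
Total: 46.50 + 20.53 + 24.19 years.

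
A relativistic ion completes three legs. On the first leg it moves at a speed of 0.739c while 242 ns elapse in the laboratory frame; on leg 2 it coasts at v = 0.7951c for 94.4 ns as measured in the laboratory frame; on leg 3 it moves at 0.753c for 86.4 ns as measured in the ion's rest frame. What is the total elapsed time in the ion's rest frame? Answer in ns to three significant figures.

τ = 307 ns

Leg 1: γ = 1/√(1 − 0.739²) = 1/√0.4539 = 1.484; τ_1 = 242/1.484 = 163.0 ns.
Leg 2: γ = 1/√(1 − 0.7951²) = 1/√0.3678 = 1.649; τ_2 = 94.4/1.649 = 57.25 ns.
Leg 3: 86.4 ns is already measured in the ion's rest frame.
Total: 163.0 + 57.25 + 86.40 ns.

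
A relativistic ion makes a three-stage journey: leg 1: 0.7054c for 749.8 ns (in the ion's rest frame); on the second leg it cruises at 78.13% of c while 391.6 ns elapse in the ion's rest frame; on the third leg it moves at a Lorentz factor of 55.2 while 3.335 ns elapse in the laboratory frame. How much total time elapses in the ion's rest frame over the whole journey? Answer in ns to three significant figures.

Leg 1: 749.8 ns is already measured in the ion's rest frame.
Leg 2: 391.6 ns is already measured in the ion's rest frame.
Leg 3: γ = 55.2; τ_3 = 3.335/55.20 = 0.06042 ns.
Total: 749.8 + 391.6 + 0.06042 ns.

τ = 1140 ns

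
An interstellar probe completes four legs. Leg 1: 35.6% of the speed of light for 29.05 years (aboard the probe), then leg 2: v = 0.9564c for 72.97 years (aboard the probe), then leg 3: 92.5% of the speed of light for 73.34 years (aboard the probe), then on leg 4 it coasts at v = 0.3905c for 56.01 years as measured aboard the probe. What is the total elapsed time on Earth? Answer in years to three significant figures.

Δt = 535 years

Leg 1: β = 0.356; γ = 1/√(1 − 0.356²) = 1/√0.8733 = 1.070; Δt_1 = 1.070 × 29.05 = 31.09 years.
Leg 2: γ = 1/√(1 − 0.9564²) = 1/√0.08530 = 3.424; Δt_2 = 3.424 × 72.97 = 249.8 years.
Leg 3: β = 0.925; γ = 1/√(1 − 0.925²) = 1/√0.1444 = 2.632; Δt_3 = 2.632 × 73.34 = 193.0 years.
Leg 4: γ = 1/√(1 − 0.3905²) = 1/√0.8475 = 1.086; Δt_4 = 1.086 × 56.01 = 60.84 years.
Total: 31.09 + 249.8 + 193.0 + 60.84 years.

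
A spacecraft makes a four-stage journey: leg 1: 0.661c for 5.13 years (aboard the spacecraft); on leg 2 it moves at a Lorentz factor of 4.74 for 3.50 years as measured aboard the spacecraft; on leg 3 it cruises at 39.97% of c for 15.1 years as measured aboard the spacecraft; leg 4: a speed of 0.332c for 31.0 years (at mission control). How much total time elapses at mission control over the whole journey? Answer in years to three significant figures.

Δt = 70.9 years

Leg 1: γ = 1/√(1 − 0.661²) = 1/√0.5631 = 1.333; Δt_1 = 1.333 × 5.13 = 6.836 years.
Leg 2: γ = 4.74; Δt_2 = 4.740 × 3.50 = 16.59 years.
Leg 3: β = 0.3997; γ = 1/√(1 − 0.3997²) = 1/√0.8402 = 1.091; Δt_3 = 1.091 × 15.1 = 16.47 years.
Leg 4: 31.0 years is already measured at mission control.
Total: 6.836 + 16.59 + 16.47 + 31.00 years.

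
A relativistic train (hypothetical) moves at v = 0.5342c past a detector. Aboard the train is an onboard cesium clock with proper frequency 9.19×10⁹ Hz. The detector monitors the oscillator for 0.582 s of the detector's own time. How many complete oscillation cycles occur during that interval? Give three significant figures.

N = 4.52×10⁹

γ = 1/√(1 − 0.5342²) = 1/√0.7146 = 1.183
During 0.582 s of lab time, the oscillator's proper time advances by τ = Δt/γ = 0.582/1.183 = 0.4920 s = 4.920×10⁻¹ s.
N = f × τ = 9.19×10⁹ × 4.920×10⁻¹ = 4.521×10⁹.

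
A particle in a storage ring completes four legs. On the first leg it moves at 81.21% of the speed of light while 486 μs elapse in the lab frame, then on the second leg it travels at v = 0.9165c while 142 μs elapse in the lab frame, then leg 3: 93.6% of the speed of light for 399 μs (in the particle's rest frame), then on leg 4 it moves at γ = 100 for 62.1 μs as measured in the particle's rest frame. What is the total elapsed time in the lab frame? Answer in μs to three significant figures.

Δt = 7970 μs

Leg 1: 486 μs is already measured in the lab frame.
Leg 2: 142 μs is already measured in the lab frame.
Leg 3: β = 0.936; γ = 1/√(1 − 0.936²) = 1/√0.1239 = 2.841; Δt_3 = 2.841 × 399 = 1134 μs.
Leg 4: γ = 100; Δt_4 = 100.0 × 62.1 = 6210 μs.
Total: 486.0 + 142.0 + 1134 + 6210 μs.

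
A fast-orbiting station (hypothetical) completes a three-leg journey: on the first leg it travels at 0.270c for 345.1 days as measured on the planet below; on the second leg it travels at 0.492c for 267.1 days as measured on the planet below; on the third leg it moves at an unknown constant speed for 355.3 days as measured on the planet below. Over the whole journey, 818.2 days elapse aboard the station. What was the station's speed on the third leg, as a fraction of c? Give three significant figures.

Leg 1: γ = 1/√(1 − 0.270²) = 1/√0.9271 = 1.039; τ_1 = 345.1/1.039 = 332.3 days.
Leg 2: γ = 1/√(1 − 0.492²) = 1/√0.7579 = 1.149; τ_2 = 267.1/1.149 = 232.5 days.
Leg 3: speed unknown; τ_3 = 355.3/γ_3.
Total proper time: 332.3 + 232.5 + τ_3 = 818.2, so τ_3 = 818.2 − 564.8 = 253.4 days.
γ_3 = 355.3/253.4 = 1.402; β = √(1 − 1/γ²) = √0.4914.

β = 0.701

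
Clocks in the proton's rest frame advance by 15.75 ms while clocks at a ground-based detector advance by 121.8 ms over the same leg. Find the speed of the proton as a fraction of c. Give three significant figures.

The proper time is measured in the proton's rest frame (both events occur at the proton's location); Δt is measured at a ground-based detector. γ = Δt/τ = 121.8/15.75 = 7.733.
β = √(1 − 1/γ²) = √(1 − 0.01672) = √0.9833

β = 0.992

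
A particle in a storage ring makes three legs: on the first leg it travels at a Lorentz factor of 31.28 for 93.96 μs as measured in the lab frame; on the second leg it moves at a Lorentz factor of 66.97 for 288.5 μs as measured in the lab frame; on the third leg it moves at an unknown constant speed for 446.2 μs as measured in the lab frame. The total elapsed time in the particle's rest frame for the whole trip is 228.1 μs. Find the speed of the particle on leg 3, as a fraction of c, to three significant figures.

β = 0.869

Leg 1: γ = 31.28; τ_1 = 93.96/31.28 = 3.004 μs.
Leg 2: γ = 66.97; τ_2 = 288.5/66.97 = 4.308 μs.
Leg 3: speed unknown; τ_3 = 446.2/γ_3.
Total proper time: 3.004 + 4.308 + τ_3 = 228.1, so τ_3 = 228.1 − 7.312 = 220.8 μs.
γ_3 = 446.2/220.8 = 2.021; β = √(1 − 1/γ²) = √0.7552.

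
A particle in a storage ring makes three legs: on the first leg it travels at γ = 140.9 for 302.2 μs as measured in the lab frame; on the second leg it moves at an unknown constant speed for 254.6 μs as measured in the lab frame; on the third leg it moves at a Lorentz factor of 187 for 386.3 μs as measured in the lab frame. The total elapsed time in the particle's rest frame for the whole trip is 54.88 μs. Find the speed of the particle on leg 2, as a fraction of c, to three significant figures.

Leg 1: γ = 140.9; τ_1 = 302.2/140.9 = 2.145 μs.
Leg 2: speed unknown; τ_2 = 254.6/γ_2.
Leg 3: γ = 187; τ_3 = 386.3/187.0 = 2.066 μs.
Total proper time: 2.145 + τ_2 + 2.066 = 54.88, so τ_2 = 54.88 − 4.211 = 50.67 μs.
γ_2 = 254.6/50.67 = 5.025; β = √(1 − 1/γ²) = √0.9604.

β = 0.980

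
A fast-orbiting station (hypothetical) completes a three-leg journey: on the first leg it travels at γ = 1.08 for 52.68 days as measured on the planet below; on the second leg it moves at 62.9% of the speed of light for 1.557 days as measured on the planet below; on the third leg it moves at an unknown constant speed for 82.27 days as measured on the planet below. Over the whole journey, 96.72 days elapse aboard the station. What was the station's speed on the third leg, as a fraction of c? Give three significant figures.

β = 0.823

Leg 1: γ = 1.08; τ_1 = 52.68/1.080 = 48.78 days.
Leg 2: β = 0.629; γ = 1/√(1 − 0.629²) = 1/√0.6044 = 1.286; τ_2 = 1.557/1.286 = 1.210 days.
Leg 3: speed unknown; τ_3 = 82.27/γ_3.
Total proper time: 48.78 + 1.210 + τ_3 = 96.72, so τ_3 = 96.72 − 49.99 = 46.73 days.
γ_3 = 82.27/46.73 = 1.760; β = √(1 − 1/γ²) = √0.6773.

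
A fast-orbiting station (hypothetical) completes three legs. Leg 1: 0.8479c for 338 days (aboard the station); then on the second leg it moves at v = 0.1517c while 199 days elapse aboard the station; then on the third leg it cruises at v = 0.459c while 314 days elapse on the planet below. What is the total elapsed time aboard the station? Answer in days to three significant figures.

τ = 816 days

Leg 1: 338 days is already measured aboard the station.
Leg 2: 199 days is already measured aboard the station.
Leg 3: γ = 1/√(1 − 0.459²) = 1/√0.7893 = 1.126; τ_3 = 314/1.126 = 279.0 days.
Total: 338.0 + 199.0 + 279.0 days.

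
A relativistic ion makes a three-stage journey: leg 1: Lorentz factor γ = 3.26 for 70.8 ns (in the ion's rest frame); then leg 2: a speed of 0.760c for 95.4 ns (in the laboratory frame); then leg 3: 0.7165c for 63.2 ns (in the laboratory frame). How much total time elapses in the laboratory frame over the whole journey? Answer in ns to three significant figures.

Δt = 389 ns

Leg 1: γ = 3.26; Δt_1 = 3.260 × 70.8 = 230.8 ns.
Leg 2: 95.4 ns is already measured in the laboratory frame.
Leg 3: 63.2 ns is already measured in the laboratory frame.
Total: 230.8 + 95.40 + 63.20 ns.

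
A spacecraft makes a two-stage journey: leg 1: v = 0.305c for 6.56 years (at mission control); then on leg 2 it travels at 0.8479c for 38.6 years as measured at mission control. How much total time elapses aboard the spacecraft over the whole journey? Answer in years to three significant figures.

τ = 26.7 years

Leg 1: γ = 1/√(1 − 0.305²) = 1/√0.9070 = 1.050; τ_1 = 6.56/1.050 = 6.247 years.
Leg 2: γ = 1/√(1 − 0.8479²) = 1/√0.2811 = 1.886; τ_2 = 38.6/1.886 = 20.46 years.
Total: 6.247 + 20.46 years.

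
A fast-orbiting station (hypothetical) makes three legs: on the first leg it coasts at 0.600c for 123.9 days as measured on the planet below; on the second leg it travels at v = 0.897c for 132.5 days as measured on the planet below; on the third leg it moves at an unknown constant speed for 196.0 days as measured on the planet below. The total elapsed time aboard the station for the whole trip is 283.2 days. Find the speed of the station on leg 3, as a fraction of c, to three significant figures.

Leg 1: γ = 1/√(1 − 0.600²) = 5/4 = 1.250; τ_1 = 123.9/1.250 = 99.12 days.
Leg 2: γ = 1/√(1 − 0.897²) = 1/√0.1954 = 2.262; τ_2 = 132.5/2.262 = 58.57 days.
Leg 3: speed unknown; τ_3 = 196.0/γ_3.
Total proper time: 99.12 + 58.57 + τ_3 = 283.2, so τ_3 = 283.2 − 157.7 = 125.5 days.
γ_3 = 196.0/125.5 = 1.562; β = √(1 − 1/γ²) = √0.5899.

β = 0.768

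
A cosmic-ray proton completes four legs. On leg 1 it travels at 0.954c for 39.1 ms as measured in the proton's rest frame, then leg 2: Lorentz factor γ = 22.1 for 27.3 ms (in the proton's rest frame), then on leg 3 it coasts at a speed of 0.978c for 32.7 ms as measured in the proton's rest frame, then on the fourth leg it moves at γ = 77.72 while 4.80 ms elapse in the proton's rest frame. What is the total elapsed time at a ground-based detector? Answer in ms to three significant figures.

Leg 1: γ = 1/√(1 − 0.954²) = 1/√0.08988 = 3.335; Δt_1 = 3.335 × 39.1 = 130.4 ms.
Leg 2: γ = 22.1; Δt_2 = 22.10 × 27.3 = 603.3 ms.
Leg 3: γ = 1/√(1 − 0.978²) = 1/√0.04352 = 4.794; Δt_3 = 4.794 × 32.7 = 156.8 ms.
Leg 4: γ = 77.72; Δt_4 = 77.72 × 4.80 = 373.1 ms.
Total: 130.4 + 603.3 + 156.8 + 373.1 ms.

Δt = 1260 ms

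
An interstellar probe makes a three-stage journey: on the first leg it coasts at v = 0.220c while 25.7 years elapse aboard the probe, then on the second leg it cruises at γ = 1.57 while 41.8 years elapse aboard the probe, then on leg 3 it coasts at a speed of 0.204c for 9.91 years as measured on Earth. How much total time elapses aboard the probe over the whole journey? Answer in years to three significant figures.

Leg 1: 25.7 years is already measured aboard the probe.
Leg 2: 41.8 years is already measured aboard the probe.
Leg 3: γ = 1/√(1 − 0.204²) = 1/√0.9584 = 1.021; τ_3 = 9.91/1.021 = 9.702 years.
Total: 25.70 + 41.80 + 9.702 years.

τ = 77.2 years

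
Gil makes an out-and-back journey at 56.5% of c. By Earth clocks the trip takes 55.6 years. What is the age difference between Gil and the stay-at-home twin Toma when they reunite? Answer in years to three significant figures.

β = 0.565; γ = 1/√(1 − 0.565²) = 1/√0.6808 = 1.212
Gil's elapsed proper time: τ = 55.6/1.212 = 45.88 years.
Age gap = Δt − τ = 55.6 − 45.88 years.

Δt − τ = 9.72 years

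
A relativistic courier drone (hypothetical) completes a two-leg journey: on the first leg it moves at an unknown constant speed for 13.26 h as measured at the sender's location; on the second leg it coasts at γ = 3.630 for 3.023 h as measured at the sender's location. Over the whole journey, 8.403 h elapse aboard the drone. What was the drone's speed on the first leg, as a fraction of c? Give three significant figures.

β = 0.821

Leg 1: speed unknown; τ_1 = 13.26/γ_1.
Leg 2: γ = 3.630; τ_2 = 3.023/3.630 = 0.8328 h.
Total proper time: τ_1 + 0.8328 = 8.403, so τ_1 = 8.403 − 0.8328 = 7.570 h.
γ_1 = 13.26/7.570 = 1.752; β = √(1 − 1/γ²) = √0.6741.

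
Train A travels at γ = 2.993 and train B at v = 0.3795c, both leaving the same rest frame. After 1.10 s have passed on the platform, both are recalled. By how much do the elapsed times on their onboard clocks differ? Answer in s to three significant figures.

|τ_A − τ_B| = 0.650 s

A: γ = 2.993; τ_A = 1.10/2.993 = 0.3675 s.
B: γ = 1/√(1 − 0.3795²) = 1/√0.8560 = 1.081; τ_B = 1.10/1.081 = 1.018 s.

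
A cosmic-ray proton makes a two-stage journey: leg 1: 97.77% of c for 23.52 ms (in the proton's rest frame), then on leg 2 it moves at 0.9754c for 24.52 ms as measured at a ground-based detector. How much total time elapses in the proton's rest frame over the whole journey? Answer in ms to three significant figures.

Leg 1: 23.52 ms is already measured in the proton's rest frame.
Leg 2: γ = 1/√(1 − 0.9754²) = 1/√0.04859 = 4.536; τ_2 = 24.52/4.536 = 5.405 ms.
Total: 23.52 + 5.405 ms.

τ = 28.9 ms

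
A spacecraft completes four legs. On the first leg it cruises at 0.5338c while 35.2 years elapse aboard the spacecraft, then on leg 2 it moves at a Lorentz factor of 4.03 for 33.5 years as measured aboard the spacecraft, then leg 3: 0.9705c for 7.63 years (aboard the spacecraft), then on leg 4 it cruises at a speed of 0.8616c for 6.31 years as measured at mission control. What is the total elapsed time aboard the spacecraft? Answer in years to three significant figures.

Leg 1: 35.2 years is already measured aboard the spacecraft.
Leg 2: 33.5 years is already measured aboard the spacecraft.
Leg 3: 7.63 years is already measured aboard the spacecraft.
Leg 4: γ = 1/√(1 − 0.8616²) = 1/√0.2576 = 1.970; τ_4 = 6.31/1.970 = 3.203 years.
Total: 35.20 + 33.50 + 7.630 + 3.203 years.

τ = 79.5 years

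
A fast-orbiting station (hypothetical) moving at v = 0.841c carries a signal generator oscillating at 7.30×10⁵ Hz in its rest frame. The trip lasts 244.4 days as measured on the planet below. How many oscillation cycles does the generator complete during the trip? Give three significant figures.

γ = 1/√(1 − 0.841²) = 1/√0.2927 = 1.848
The oscillator's own cycle count is N = f × τ where τ is the proper time aboard the station. τ = Δt/γ = 244.4/1.848 = 132.2 days = 1.142×10⁷ s.
N = 7.30×10⁵ × 1.142×10⁷ = 8.340×10¹².

N = 8.34×10¹²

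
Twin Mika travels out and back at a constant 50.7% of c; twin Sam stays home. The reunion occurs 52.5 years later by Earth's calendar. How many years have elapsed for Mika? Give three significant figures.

β = 0.507; γ = 1/√(1 − 0.507²) = 1/√0.7430 = 1.160
Mika's clock measures proper time along the trip: τ = Δt/γ = 52.5/1.160 years.

τ = 45.3 years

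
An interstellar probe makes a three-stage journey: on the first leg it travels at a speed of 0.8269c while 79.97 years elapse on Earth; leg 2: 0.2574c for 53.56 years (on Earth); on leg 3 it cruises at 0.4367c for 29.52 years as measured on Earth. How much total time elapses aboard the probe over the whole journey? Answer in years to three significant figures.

τ = 123 years

Leg 1: γ = 1/√(1 − 0.8269²) = 1/√0.3162 = 1.778; τ_1 = 79.97/1.778 = 44.97 years.
Leg 2: γ = 1/√(1 − 0.2574²) = 1/√0.9337 = 1.035; τ_2 = 53.56/1.035 = 51.76 years.
Leg 3: γ = 1/√(1 − 0.4367²) = 1/√0.8093 = 1.112; τ_3 = 29.52/1.112 = 26.56 years.
Total: 44.97 + 51.76 + 26.56 years.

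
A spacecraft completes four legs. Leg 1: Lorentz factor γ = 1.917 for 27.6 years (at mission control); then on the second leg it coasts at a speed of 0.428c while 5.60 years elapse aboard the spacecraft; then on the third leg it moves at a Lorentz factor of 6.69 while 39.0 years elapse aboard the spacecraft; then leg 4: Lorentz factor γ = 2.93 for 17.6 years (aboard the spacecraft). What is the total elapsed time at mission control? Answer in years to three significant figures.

Leg 1: 27.6 years is already measured at mission control.
Leg 2: γ = 1/√(1 − 0.428²) = 1/√0.8168 = 1.106; Δt_2 = 1.106 × 5.60 = 6.196 years.
Leg 3: γ = 6.69; Δt_3 = 6.690 × 39.0 = 260.9 years.
Leg 4: γ = 2.93; Δt_4 = 2.930 × 17.6 = 51.57 years.
Total: 27.60 + 6.196 + 260.9 + 51.57 years.

Δt = 346 years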